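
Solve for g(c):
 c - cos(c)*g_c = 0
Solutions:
 g(c) = C1 + Integral(c/cos(c), c)


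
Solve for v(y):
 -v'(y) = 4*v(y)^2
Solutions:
 v(y) = 1/(C1 + 4*y)


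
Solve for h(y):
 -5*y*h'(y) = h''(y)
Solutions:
 h(y) = C1 + C2*erf(sqrt(10)*y/2)


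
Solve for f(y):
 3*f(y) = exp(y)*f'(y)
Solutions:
 f(y) = C1*exp(-3*exp(-y))


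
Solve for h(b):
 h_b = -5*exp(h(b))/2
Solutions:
 h(b) = log(1/(C1 + 5*b)) + log(2)


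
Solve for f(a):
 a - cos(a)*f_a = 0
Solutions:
 f(a) = C1 + Integral(a/cos(a), a)


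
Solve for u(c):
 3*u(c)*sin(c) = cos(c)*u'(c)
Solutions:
 u(c) = C1/cos(c)^3


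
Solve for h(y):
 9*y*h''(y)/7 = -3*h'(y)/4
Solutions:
 h(y) = C1 + C2*y^(5/12)


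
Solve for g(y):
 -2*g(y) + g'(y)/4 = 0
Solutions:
 g(y) = C1*exp(8*y)


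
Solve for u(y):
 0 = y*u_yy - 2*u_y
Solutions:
 u(y) = C1 + C2*y^3


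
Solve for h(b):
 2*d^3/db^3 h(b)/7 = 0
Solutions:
 h(b) = C1 + C2*b + C3*b^2


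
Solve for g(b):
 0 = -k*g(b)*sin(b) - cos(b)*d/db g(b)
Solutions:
 g(b) = C1*exp(k*log(cos(b)))


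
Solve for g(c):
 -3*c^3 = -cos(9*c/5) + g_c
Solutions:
 g(c) = C1 - 3*c^4/4 + 5*sin(9*c/5)/9


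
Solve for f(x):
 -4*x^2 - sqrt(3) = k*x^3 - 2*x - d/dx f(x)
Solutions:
 f(x) = C1 + k*x^4/4 + 4*x^3/3 - x^2 + sqrt(3)*x


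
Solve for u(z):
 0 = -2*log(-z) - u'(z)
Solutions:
 u(z) = C1 - 2*z*log(-z) + 2*z


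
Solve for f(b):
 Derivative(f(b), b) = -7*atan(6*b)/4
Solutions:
 f(b) = C1 - 7*b*atan(6*b)/4 + 7*log(36*b^2 + 1)/48


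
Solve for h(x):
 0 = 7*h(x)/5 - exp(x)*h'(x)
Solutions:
 h(x) = C1*exp(-7*exp(-x)/5)


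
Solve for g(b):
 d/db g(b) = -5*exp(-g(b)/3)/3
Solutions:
 g(b) = 3*log(C1 - 5*b/9)


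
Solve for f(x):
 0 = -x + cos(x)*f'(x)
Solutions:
 f(x) = C1 + Integral(x/cos(x), x)


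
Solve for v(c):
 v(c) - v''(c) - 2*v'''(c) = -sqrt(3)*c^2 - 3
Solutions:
 v(c) = C1*exp(-c*((6*sqrt(78) + 53)^(-1/3) + 2 + (6*sqrt(78) + 53)^(1/3))/12)*sin(sqrt(3)*c*(-(6*sqrt(78) + 53)^(1/3) + (6*sqrt(78) + 53)^(-1/3))/12) + C2*exp(-c*((6*sqrt(78) + 53)^(-1/3) + 2 + (6*sqrt(78) + 53)^(1/3))/12)*cos(sqrt(3)*c*(-(6*sqrt(78) + 53)^(1/3) + (6*sqrt(78) + 53)^(-1/3))/12) + C3*exp(c*(-1 + (6*sqrt(78) + 53)^(-1/3) + (6*sqrt(78) + 53)^(1/3))/6) - sqrt(3)*c^2 - 2*sqrt(3) - 3


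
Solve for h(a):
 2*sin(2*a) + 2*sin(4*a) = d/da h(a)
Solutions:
 h(a) = C1 - cos(2*a) - cos(4*a)/2


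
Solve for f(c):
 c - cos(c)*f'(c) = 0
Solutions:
 f(c) = C1 + Integral(c/cos(c), c)


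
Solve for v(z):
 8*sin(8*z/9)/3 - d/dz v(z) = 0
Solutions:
 v(z) = C1 - 3*cos(8*z/9)


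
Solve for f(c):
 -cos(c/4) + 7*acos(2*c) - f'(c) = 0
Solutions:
 f(c) = C1 + 7*c*acos(2*c) - 7*sqrt(1 - 4*c^2)/2 - 4*sin(c/4)


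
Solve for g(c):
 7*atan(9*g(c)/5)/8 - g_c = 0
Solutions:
 Integral(1/atan(9*_y/5), (_y, g(c))) = C1 + 7*c/8


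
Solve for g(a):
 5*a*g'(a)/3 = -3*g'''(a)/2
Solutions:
 g(a) = C1 + Integral(C2*airyai(-30^(1/3)*a/3) + C3*airybi(-30^(1/3)*a/3), a)


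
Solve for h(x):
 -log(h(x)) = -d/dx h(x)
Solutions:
 li(h(x)) = C1 + x


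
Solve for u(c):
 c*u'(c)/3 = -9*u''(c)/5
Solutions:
 u(c) = C1 + C2*erf(sqrt(30)*c/18)


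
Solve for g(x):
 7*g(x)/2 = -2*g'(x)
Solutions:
 g(x) = C1*exp(-7*x/4)


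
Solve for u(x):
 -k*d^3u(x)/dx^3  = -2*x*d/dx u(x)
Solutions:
 u(x) = C1 + Integral(C2*airyai(2^(1/3)*x*(1/k)^(1/3)) + C3*airybi(2^(1/3)*x*(1/k)^(1/3)), x)


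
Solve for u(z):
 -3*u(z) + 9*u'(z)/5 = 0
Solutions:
 u(z) = C1*exp(5*z/3)


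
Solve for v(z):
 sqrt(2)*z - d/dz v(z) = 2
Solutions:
 v(z) = C1 + sqrt(2)*z^2/2 - 2*z


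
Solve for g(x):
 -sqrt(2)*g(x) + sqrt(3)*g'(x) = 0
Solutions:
 g(x) = C1*exp(sqrt(6)*x/3)


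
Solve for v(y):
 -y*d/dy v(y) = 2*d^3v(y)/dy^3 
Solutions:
 v(y) = C1 + Integral(C2*airyai(-2^(2/3)*y/2) + C3*airybi(-2^(2/3)*y/2), y)


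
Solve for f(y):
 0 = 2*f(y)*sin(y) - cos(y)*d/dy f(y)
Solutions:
 f(y) = C1/cos(y)^2


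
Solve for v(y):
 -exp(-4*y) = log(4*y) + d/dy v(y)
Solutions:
 v(y) = C1 - y*log(y) + y*(1 - 2*log(2)) + exp(-4*y)/4


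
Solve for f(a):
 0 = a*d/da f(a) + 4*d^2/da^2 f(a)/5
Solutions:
 f(a) = C1 + C2*erf(sqrt(10)*a/4)


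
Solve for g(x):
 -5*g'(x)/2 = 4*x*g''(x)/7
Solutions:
 g(x) = C1 + C2/x^(27/8)


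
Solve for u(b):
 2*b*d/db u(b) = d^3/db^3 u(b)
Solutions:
 u(b) = C1 + Integral(C2*airyai(2^(1/3)*b) + C3*airybi(2^(1/3)*b), b)


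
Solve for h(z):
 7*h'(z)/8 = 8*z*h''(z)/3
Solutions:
 h(z) = C1 + C2*z^(85/64)


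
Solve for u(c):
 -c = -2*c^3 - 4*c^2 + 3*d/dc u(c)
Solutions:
 u(c) = C1 + c^4/6 + 4*c^3/9 - c^2/6


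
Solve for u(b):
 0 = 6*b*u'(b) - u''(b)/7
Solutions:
 u(b) = C1 + C2*erfi(sqrt(21)*b)


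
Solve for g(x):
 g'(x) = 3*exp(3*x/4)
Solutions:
 g(x) = C1 + 4*exp(3*x/4)


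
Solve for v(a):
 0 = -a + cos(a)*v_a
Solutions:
 v(a) = C1 + Integral(a/cos(a), a)


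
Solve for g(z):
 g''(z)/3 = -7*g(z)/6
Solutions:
 g(z) = C1*sin(sqrt(14)*z/2) + C2*cos(sqrt(14)*z/2)


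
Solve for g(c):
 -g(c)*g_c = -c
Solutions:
 g(c) = -sqrt(C1 + c^2)
 g(c) = sqrt(C1 + c^2)


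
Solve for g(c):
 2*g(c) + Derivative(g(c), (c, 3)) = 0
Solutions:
 g(c) = C3*exp(-2^(1/3)*c) + (C1*sin(2^(1/3)*sqrt(3)*c/2) + C2*cos(2^(1/3)*sqrt(3)*c/2))*exp(2^(1/3)*c/2)


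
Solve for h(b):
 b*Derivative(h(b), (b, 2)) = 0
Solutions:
 h(b) = C1 + C2*b


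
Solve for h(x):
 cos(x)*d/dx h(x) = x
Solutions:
 h(x) = C1 + Integral(x/cos(x), x)


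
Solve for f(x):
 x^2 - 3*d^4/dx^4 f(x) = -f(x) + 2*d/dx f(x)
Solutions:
 f(x) = C1*exp(x*(-2^(2/3) + 2^(1/3) + 2)/6)*sin(2^(1/3)*sqrt(3)*x*(1 + 2^(1/3))/6) + C2*exp(x*(-2^(2/3) + 2^(1/3) + 2)/6)*cos(2^(1/3)*sqrt(3)*x*(1 + 2^(1/3))/6) + C3*exp(-x) + C4*exp(x*(-2^(1/3) + 1 + 2^(2/3))/3) - x^2 - 4*x - 8


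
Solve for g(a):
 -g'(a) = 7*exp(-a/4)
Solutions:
 g(a) = C1 + 28*exp(-a/4)


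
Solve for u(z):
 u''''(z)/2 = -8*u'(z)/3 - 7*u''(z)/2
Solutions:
 u(z) = C1 + C2*exp(-3^(1/3)*z*(-(24 + sqrt(1605))^(1/3) + 7*3^(1/3)/(24 + sqrt(1605))^(1/3))/6)*sin(3^(1/6)*z*(21/(24 + sqrt(1605))^(1/3) + 3^(2/3)*(24 + sqrt(1605))^(1/3))/6) + C3*exp(-3^(1/3)*z*(-(24 + sqrt(1605))^(1/3) + 7*3^(1/3)/(24 + sqrt(1605))^(1/3))/6)*cos(3^(1/6)*z*(21/(24 + sqrt(1605))^(1/3) + 3^(2/3)*(24 + sqrt(1605))^(1/3))/6) + C4*exp(3^(1/3)*z*(-(24 + sqrt(1605))^(1/3) + 7*3^(1/3)/(24 + sqrt(1605))^(1/3))/3)


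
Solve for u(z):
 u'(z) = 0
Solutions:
 u(z) = C1


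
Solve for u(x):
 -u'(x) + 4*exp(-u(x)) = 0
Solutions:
 u(x) = log(C1 + 4*x)


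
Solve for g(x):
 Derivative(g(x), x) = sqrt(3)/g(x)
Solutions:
 g(x) = -sqrt(C1 + 2*sqrt(3)*x)
 g(x) = sqrt(C1 + 2*sqrt(3)*x)


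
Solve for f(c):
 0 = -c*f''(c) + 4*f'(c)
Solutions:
 f(c) = C1 + C2*c^5


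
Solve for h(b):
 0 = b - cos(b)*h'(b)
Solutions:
 h(b) = C1 + Integral(b/cos(b), b)


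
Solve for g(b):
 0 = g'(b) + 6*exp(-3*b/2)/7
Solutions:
 g(b) = C1 + 4*exp(-3*b/2)/7


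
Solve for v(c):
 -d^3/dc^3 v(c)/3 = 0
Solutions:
 v(c) = C1 + C2*c + C3*c^2


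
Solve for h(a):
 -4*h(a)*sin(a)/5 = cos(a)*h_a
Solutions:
 h(a) = C1*cos(a)^(4/5)


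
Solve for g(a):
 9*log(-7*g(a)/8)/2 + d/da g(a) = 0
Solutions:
 2*Integral(1/(log(-_y) - 3*log(2) + log(7)), (_y, g(a)))/9 = C1 - a


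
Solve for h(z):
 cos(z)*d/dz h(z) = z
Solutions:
 h(z) = C1 + Integral(z/cos(z), z)


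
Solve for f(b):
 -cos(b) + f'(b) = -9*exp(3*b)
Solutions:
 f(b) = C1 - 3*exp(3*b) + sin(b)


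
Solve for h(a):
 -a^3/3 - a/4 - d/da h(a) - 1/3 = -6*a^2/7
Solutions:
 h(a) = C1 - a^4/12 + 2*a^3/7 - a^2/8 - a/3


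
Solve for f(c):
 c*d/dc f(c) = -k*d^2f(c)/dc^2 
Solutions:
 f(c) = C1 + C2*sqrt(k)*erf(sqrt(2)*c*sqrt(1/k)/2)


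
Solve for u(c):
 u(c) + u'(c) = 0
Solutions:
 u(c) = C1*exp(-c)


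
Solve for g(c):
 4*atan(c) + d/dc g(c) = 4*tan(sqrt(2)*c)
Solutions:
 g(c) = C1 - 4*c*atan(c) + 2*log(c^2 + 1) - 2*sqrt(2)*log(cos(sqrt(2)*c))


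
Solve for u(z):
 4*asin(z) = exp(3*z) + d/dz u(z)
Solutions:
 u(z) = C1 + 4*z*asin(z) + 4*sqrt(1 - z^2) - exp(3*z)/3


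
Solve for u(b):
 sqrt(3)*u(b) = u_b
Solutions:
 u(b) = C1*exp(sqrt(3)*b)


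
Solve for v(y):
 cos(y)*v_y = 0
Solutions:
 v(y) = C1


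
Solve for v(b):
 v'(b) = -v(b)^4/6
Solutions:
 v(b) = 2^(1/3)*(1/(C1 + b))^(1/3)
 v(b) = 2^(1/3)*(-1 - sqrt(3)*I)*(1/(C1 + b))^(1/3)/2
 v(b) = 2^(1/3)*(-1 + sqrt(3)*I)*(1/(C1 + b))^(1/3)/2


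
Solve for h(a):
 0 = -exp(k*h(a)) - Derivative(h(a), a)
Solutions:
 h(a) = Piecewise((log(1/(C1*k + a*k))/k, Ne(k, 0)), (nan, True))
 h(a) = Piecewise((C1 - a, Eq(k, 0)), (nan, True))


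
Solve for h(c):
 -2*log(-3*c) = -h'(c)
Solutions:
 h(c) = C1 + 2*c*log(-c) + 2*c*(-1 + log(3))


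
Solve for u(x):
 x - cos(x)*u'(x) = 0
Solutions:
 u(x) = C1 + Integral(x/cos(x), x)


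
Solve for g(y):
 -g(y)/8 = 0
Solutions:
 g(y) = 0


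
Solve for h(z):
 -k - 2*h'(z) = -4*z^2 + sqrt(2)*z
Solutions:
 h(z) = C1 - k*z/2 + 2*z^3/3 - sqrt(2)*z^2/4


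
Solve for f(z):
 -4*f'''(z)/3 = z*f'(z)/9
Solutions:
 f(z) = C1 + Integral(C2*airyai(-18^(1/3)*z/6) + C3*airybi(-18^(1/3)*z/6), z)


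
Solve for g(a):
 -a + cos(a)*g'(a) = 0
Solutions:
 g(a) = C1 + Integral(a/cos(a), a)


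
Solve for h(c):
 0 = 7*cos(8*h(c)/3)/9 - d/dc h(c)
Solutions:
 -7*c/9 - 3*log(sin(8*h(c)/3) - 1)/16 + 3*log(sin(8*h(c)/3) + 1)/16 = C1


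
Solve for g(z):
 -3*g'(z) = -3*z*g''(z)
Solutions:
 g(z) = C1 + C2*z^2


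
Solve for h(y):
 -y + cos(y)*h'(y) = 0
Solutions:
 h(y) = C1 + Integral(y/cos(y), y)


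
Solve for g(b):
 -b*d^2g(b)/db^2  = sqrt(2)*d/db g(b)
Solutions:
 g(b) = C1 + C2*b^(1 - sqrt(2))


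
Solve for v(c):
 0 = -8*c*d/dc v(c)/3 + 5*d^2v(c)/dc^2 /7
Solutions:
 v(c) = C1 + C2*erfi(2*sqrt(105)*c/15)


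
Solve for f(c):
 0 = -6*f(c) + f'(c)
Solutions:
 f(c) = C1*exp(6*c)


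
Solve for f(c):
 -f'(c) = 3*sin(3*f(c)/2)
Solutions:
 f(c) = -2*acos((-C1 - exp(9*c))/(C1 - exp(9*c)))/3 + 4*pi/3
 f(c) = 2*acos((-C1 - exp(9*c))/(C1 - exp(9*c)))/3


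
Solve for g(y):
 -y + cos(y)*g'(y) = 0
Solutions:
 g(y) = C1 + Integral(y/cos(y), y)


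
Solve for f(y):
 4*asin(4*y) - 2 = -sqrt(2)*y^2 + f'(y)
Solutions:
 f(y) = C1 + sqrt(2)*y^3/3 + 4*y*asin(4*y) - 2*y + sqrt(1 - 16*y^2)


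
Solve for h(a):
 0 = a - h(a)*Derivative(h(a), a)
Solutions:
 h(a) = -sqrt(C1 + a^2)
 h(a) = sqrt(C1 + a^2)


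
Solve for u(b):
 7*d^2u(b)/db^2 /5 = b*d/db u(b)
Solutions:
 u(b) = C1 + C2*erfi(sqrt(70)*b/14)


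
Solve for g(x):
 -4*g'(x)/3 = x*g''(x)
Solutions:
 g(x) = C1 + C2/x^(1/3)


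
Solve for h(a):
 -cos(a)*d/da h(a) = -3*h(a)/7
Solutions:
 h(a) = C1*(sin(a) + 1)^(3/14)/(sin(a) - 1)^(3/14)


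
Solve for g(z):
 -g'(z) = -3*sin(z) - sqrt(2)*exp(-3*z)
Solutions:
 g(z) = C1 - 3*cos(z) - sqrt(2)*exp(-3*z)/3


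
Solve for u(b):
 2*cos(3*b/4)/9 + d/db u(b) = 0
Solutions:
 u(b) = C1 - 8*sin(3*b/4)/27


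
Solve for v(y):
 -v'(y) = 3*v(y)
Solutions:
 v(y) = C1*exp(-3*y)


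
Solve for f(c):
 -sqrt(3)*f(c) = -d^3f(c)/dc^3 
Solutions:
 f(c) = C3*exp(3^(1/6)*c) + (C1*sin(3^(2/3)*c/2) + C2*cos(3^(2/3)*c/2))*exp(-3^(1/6)*c/2)


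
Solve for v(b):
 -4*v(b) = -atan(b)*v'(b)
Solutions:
 v(b) = C1*exp(4*Integral(1/atan(b), b))


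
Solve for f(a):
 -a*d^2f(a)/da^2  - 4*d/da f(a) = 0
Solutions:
 f(a) = C1 + C2/a^3


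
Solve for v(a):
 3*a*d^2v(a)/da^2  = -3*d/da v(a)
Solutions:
 v(a) = C1 + C2*log(a)


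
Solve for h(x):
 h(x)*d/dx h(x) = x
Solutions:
 h(x) = -sqrt(C1 + x^2)
 h(x) = sqrt(C1 + x^2)


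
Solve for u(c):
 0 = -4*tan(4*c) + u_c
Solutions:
 u(c) = C1 - log(cos(4*c))


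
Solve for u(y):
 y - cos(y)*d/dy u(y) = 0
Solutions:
 u(y) = C1 + Integral(y/cos(y), y)


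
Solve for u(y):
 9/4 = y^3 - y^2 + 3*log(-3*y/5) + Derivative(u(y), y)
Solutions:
 u(y) = C1 - y^4/4 + y^3/3 - 3*y*log(-y) + y*(-3*log(3) + 3*log(5) + 21/4)


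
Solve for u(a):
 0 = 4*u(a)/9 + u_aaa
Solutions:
 u(a) = C3*exp(-2^(2/3)*3^(1/3)*a/3) + (C1*sin(2^(2/3)*3^(5/6)*a/6) + C2*cos(2^(2/3)*3^(5/6)*a/6))*exp(2^(2/3)*3^(1/3)*a/6)


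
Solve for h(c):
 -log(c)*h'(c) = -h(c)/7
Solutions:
 h(c) = C1*exp(li(c)/7)


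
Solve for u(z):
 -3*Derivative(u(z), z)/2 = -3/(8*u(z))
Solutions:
 u(z) = -sqrt(C1 + 2*z)/2
 u(z) = sqrt(C1 + 2*z)/2


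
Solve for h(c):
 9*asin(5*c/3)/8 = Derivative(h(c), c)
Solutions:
 h(c) = C1 + 9*c*asin(5*c/3)/8 + 9*sqrt(9 - 25*c^2)/40


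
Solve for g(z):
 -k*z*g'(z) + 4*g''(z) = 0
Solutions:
 g(z) = Piecewise((-sqrt(2)*sqrt(pi)*C1*erf(sqrt(2)*z*sqrt(-k)/4)/sqrt(-k) - C2, (k > 0) | (k < 0)), (-C1*z - C2, True))


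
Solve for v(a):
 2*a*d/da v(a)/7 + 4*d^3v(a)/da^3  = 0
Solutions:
 v(a) = C1 + Integral(C2*airyai(-14^(2/3)*a/14) + C3*airybi(-14^(2/3)*a/14), a)


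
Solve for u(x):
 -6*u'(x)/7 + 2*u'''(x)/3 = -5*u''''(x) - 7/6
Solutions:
 u(x) = C1 + C2*exp(-x*(28*7^(1/3)/(135*sqrt(163689) + 54619)^(1/3) + 28 + 7^(2/3)*(135*sqrt(163689) + 54619)^(1/3))/630)*sin(sqrt(3)*7^(1/3)*x*(-7^(1/3)*(135*sqrt(163689) + 54619)^(1/3) + 28/(135*sqrt(163689) + 54619)^(1/3))/630) + C3*exp(-x*(28*7^(1/3)/(135*sqrt(163689) + 54619)^(1/3) + 28 + 7^(2/3)*(135*sqrt(163689) + 54619)^(1/3))/630)*cos(sqrt(3)*7^(1/3)*x*(-7^(1/3)*(135*sqrt(163689) + 54619)^(1/3) + 28/(135*sqrt(163689) + 54619)^(1/3))/630) + C4*exp(x*(-14 + 28*7^(1/3)/(135*sqrt(163689) + 54619)^(1/3) + 7^(2/3)*(135*sqrt(163689) + 54619)^(1/3))/315) + 49*x/36


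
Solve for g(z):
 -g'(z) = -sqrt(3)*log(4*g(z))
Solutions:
 -sqrt(3)*Integral(1/(log(_y) + 2*log(2)), (_y, g(z)))/3 = C1 - z


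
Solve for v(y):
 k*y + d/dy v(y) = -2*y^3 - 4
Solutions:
 v(y) = C1 - k*y^2/2 - y^4/2 - 4*y


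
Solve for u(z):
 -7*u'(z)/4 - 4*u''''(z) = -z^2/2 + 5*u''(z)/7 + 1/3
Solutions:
 u(z) = C1 + C2*exp(-42^(1/3)*z*(-(3087 + sqrt(9571569))^(1/3) + 10*42^(1/3)/(3087 + sqrt(9571569))^(1/3))/168)*sin(14^(1/3)*3^(1/6)*z*(30*14^(1/3)/(3087 + sqrt(9571569))^(1/3) + 3^(2/3)*(3087 + sqrt(9571569))^(1/3))/168) + C3*exp(-42^(1/3)*z*(-(3087 + sqrt(9571569))^(1/3) + 10*42^(1/3)/(3087 + sqrt(9571569))^(1/3))/168)*cos(14^(1/3)*3^(1/6)*z*(30*14^(1/3)/(3087 + sqrt(9571569))^(1/3) + 3^(2/3)*(3087 + sqrt(9571569))^(1/3))/168) + C4*exp(42^(1/3)*z*(-(3087 + sqrt(9571569))^(1/3) + 10*42^(1/3)/(3087 + sqrt(9571569))^(1/3))/84) + 2*z^3/21 - 40*z^2/343 - 4804*z/50421


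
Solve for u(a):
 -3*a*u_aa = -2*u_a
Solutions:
 u(a) = C1 + C2*a^(5/3)


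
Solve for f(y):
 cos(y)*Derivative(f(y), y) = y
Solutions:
 f(y) = C1 + Integral(y/cos(y), y)


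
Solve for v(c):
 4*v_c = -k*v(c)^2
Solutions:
 v(c) = 4/(C1 + c*k)


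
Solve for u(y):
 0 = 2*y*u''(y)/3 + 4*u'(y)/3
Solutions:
 u(y) = C1 + C2/y


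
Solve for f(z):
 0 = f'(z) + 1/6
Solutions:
 f(z) = C1 - z/6


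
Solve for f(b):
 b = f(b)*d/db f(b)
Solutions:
 f(b) = -sqrt(C1 + b^2)
 f(b) = sqrt(C1 + b^2)


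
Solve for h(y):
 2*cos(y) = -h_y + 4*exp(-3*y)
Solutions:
 h(y) = C1 - 2*sin(y) - 4*exp(-3*y)/3


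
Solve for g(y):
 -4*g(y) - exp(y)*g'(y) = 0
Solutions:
 g(y) = C1*exp(4*exp(-y))


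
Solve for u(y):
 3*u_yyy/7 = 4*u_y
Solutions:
 u(y) = C1 + C2*exp(-2*sqrt(21)*y/3) + C3*exp(2*sqrt(21)*y/3)


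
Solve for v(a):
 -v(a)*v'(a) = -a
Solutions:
 v(a) = -sqrt(C1 + a^2)
 v(a) = sqrt(C1 + a^2)


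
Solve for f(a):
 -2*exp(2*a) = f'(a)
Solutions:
 f(a) = C1 - exp(2*a)


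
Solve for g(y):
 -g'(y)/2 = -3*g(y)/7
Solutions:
 g(y) = C1*exp(6*y/7)


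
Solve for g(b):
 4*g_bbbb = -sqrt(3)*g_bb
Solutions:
 g(b) = C1 + C2*b + C3*sin(3^(1/4)*b/2) + C4*cos(3^(1/4)*b/2)


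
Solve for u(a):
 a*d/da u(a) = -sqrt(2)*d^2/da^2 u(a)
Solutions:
 u(a) = C1 + C2*erf(2^(1/4)*a/2)


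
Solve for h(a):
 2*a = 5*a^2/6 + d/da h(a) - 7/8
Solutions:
 h(a) = C1 - 5*a^3/18 + a^2 + 7*a/8


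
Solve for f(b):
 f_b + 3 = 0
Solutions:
 f(b) = C1 - 3*b


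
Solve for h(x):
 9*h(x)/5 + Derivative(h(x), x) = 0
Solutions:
 h(x) = C1*exp(-9*x/5)


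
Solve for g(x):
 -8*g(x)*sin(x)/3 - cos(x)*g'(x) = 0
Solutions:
 g(x) = C1*cos(x)^(8/3)


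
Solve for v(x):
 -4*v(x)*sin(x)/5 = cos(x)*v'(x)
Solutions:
 v(x) = C1*cos(x)^(4/5)


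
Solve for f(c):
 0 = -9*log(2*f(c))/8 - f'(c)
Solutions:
 8*Integral(1/(log(_y) + log(2)), (_y, f(c)))/9 = C1 - c


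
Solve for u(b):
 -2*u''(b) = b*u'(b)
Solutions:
 u(b) = C1 + C2*erf(b/2)


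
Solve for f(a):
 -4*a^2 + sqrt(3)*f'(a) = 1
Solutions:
 f(a) = C1 + 4*sqrt(3)*a^3/9 + sqrt(3)*a/3


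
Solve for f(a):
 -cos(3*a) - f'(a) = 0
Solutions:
 f(a) = C1 - sin(3*a)/3


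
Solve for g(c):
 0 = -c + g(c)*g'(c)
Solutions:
 g(c) = -sqrt(C1 + c^2)
 g(c) = sqrt(C1 + c^2)


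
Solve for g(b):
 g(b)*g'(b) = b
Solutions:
 g(b) = -sqrt(C1 + b^2)
 g(b) = sqrt(C1 + b^2)


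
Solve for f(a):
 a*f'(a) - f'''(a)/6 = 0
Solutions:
 f(a) = C1 + Integral(C2*airyai(6^(1/3)*a) + C3*airybi(6^(1/3)*a), a)


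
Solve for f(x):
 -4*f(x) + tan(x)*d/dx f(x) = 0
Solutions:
 f(x) = C1*sin(x)^4


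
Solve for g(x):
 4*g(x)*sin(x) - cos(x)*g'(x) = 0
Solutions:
 g(x) = C1/cos(x)^4


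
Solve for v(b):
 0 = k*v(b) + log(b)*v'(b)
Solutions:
 v(b) = C1*exp(-k*li(b))


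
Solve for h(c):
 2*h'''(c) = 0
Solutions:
 h(c) = C1 + C2*c + C3*c^2


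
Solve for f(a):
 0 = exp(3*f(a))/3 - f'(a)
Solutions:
 f(a) = log(-1/(C1 + a))/3
 f(a) = log((-1/(C1 + a))^(1/3)*(-1 - sqrt(3)*I)/2)
 f(a) = log((-1/(C1 + a))^(1/3)*(-1 + sqrt(3)*I)/2)


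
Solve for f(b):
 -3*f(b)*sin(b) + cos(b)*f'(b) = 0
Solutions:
 f(b) = C1/cos(b)^3


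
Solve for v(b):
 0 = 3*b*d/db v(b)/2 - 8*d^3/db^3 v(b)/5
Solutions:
 v(b) = C1 + Integral(C2*airyai(15^(1/3)*2^(2/3)*b/4) + C3*airybi(15^(1/3)*2^(2/3)*b/4), b)


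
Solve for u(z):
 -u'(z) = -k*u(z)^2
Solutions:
 u(z) = -1/(C1 + k*z)


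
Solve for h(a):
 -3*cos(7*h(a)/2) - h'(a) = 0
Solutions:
 h(a) = -2*asin((C1 + exp(21*a))/(C1 - exp(21*a)))/7 + 2*pi/7
 h(a) = 2*asin((C1 + exp(21*a))/(C1 - exp(21*a)))/7


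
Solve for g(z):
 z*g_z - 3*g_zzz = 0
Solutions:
 g(z) = C1 + Integral(C2*airyai(3^(2/3)*z/3) + C3*airybi(3^(2/3)*z/3), z)


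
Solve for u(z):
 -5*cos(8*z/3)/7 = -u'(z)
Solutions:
 u(z) = C1 + 15*sin(8*z/3)/56


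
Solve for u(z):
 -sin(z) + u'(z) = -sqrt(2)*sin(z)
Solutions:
 u(z) = C1 - cos(z) + sqrt(2)*cos(z)


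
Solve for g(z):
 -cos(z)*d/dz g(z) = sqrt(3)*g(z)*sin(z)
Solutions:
 g(z) = C1*cos(z)^(sqrt(3))


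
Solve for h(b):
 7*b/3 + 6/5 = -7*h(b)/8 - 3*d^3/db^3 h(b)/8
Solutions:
 h(b) = C3*exp(-3^(2/3)*7^(1/3)*b/3) - 8*b/3 + (C1*sin(3^(1/6)*7^(1/3)*b/2) + C2*cos(3^(1/6)*7^(1/3)*b/2))*exp(3^(2/3)*7^(1/3)*b/6) - 48/35


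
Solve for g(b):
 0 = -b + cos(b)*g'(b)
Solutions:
 g(b) = C1 + Integral(b/cos(b), b)


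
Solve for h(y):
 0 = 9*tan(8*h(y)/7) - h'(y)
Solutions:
 h(y) = -7*asin(C1*exp(72*y/7))/8 + 7*pi/8
 h(y) = 7*asin(C1*exp(72*y/7))/8


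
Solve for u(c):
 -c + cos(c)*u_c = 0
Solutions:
 u(c) = C1 + Integral(c/cos(c), c)


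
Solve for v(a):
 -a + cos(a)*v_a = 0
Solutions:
 v(a) = C1 + Integral(a/cos(a), a)


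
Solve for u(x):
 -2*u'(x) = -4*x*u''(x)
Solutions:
 u(x) = C1 + C2*x^(3/2)


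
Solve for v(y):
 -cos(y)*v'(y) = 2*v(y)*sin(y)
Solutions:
 v(y) = C1*cos(y)^2


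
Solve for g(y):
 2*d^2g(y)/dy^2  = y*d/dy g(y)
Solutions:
 g(y) = C1 + C2*erfi(y/2)


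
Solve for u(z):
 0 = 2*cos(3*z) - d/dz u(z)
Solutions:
 u(z) = C1 + 2*sin(3*z)/3


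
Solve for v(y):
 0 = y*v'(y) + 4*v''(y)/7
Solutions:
 v(y) = C1 + C2*erf(sqrt(14)*y/4)


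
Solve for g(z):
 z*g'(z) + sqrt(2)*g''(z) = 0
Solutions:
 g(z) = C1 + C2*erf(2^(1/4)*z/2)


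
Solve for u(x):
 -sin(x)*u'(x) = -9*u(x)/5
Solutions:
 u(x) = C1*(cos(x) - 1)^(9/10)/(cos(x) + 1)^(9/10)


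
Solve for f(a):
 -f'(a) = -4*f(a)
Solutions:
 f(a) = C1*exp(4*a)


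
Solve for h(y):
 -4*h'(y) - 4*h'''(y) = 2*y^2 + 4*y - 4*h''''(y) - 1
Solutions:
 h(y) = C1 + C2*exp(y*(-2^(2/3)*(3*sqrt(93) + 29)^(1/3) - 2*2^(1/3)/(3*sqrt(93) + 29)^(1/3) + 4)/12)*sin(2^(1/3)*sqrt(3)*y*(-2^(1/3)*(3*sqrt(93) + 29)^(1/3) + 2/(3*sqrt(93) + 29)^(1/3))/12) + C3*exp(y*(-2^(2/3)*(3*sqrt(93) + 29)^(1/3) - 2*2^(1/3)/(3*sqrt(93) + 29)^(1/3) + 4)/12)*cos(2^(1/3)*sqrt(3)*y*(-2^(1/3)*(3*sqrt(93) + 29)^(1/3) + 2/(3*sqrt(93) + 29)^(1/3))/12) + C4*exp(y*(2*2^(1/3)/(3*sqrt(93) + 29)^(1/3) + 2 + 2^(2/3)*(3*sqrt(93) + 29)^(1/3))/6) - y^3/6 - y^2/2 + 5*y/4


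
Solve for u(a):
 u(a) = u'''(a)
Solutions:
 u(a) = C3*exp(a) + (C1*sin(sqrt(3)*a/2) + C2*cos(sqrt(3)*a/2))*exp(-a/2)


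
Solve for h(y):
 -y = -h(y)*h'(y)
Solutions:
 h(y) = -sqrt(C1 + y^2)
 h(y) = sqrt(C1 + y^2)


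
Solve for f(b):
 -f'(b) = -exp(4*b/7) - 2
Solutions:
 f(b) = C1 + 2*b + 7*exp(4*b/7)/4


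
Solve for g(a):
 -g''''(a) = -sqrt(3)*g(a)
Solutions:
 g(a) = C1*exp(-3^(1/8)*a) + C2*exp(3^(1/8)*a) + C3*sin(3^(1/8)*a) + C4*cos(3^(1/8)*a)


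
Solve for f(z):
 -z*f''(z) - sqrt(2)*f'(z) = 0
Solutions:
 f(z) = C1 + C2*z^(1 - sqrt(2))


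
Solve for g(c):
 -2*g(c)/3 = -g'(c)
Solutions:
 g(c) = C1*exp(2*c/3)


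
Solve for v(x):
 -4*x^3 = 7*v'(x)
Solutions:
 v(x) = C1 - x^4/7


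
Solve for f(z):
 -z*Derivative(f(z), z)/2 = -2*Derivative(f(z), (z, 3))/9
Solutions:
 f(z) = C1 + Integral(C2*airyai(2^(1/3)*3^(2/3)*z/2) + C3*airybi(2^(1/3)*3^(2/3)*z/2), z)


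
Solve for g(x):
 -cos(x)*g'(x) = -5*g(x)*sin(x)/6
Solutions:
 g(x) = C1/cos(x)^(5/6)


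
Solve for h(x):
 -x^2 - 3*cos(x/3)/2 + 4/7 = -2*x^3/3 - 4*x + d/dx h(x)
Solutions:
 h(x) = C1 + x^4/6 - x^3/3 + 2*x^2 + 4*x/7 - 9*sin(x/3)/2


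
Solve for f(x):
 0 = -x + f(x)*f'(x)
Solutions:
 f(x) = -sqrt(C1 + x^2)
 f(x) = sqrt(C1 + x^2)


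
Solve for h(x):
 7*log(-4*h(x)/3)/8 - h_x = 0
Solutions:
 -8*Integral(1/(log(-_y) - log(3) + 2*log(2)), (_y, h(x)))/7 = C1 - x


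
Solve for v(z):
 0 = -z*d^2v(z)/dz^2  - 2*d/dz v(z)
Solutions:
 v(z) = C1 + C2/z


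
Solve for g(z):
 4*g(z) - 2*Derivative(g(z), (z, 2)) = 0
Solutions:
 g(z) = C1*exp(-sqrt(2)*z) + C2*exp(sqrt(2)*z)


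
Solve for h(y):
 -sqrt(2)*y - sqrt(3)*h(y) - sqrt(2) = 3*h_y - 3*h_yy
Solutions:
 h(y) = C1*exp(y*(3 + sqrt(3)*sqrt(3 + 4*sqrt(3)))/6) + C2*exp(y*(-sqrt(3)*sqrt(3 + 4*sqrt(3)) + 3)/6) - sqrt(6)*y/3 - sqrt(6)/3 + sqrt(2)


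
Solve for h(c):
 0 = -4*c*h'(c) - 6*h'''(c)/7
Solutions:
 h(c) = C1 + Integral(C2*airyai(-14^(1/3)*3^(2/3)*c/3) + C3*airybi(-14^(1/3)*3^(2/3)*c/3), c)


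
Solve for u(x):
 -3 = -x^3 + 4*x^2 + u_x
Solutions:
 u(x) = C1 + x^4/4 - 4*x^3/3 - 3*x


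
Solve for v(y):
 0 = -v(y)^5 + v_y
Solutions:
 v(y) = -(-1/(C1 + 4*y))^(1/4)
 v(y) = (-1/(C1 + 4*y))^(1/4)
 v(y) = -I*(-1/(C1 + 4*y))^(1/4)
 v(y) = I*(-1/(C1 + 4*y))^(1/4)


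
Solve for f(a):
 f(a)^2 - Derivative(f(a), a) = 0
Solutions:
 f(a) = -1/(C1 + a)


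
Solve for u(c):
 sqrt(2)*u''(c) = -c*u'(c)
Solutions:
 u(c) = C1 + C2*erf(2^(1/4)*c/2)


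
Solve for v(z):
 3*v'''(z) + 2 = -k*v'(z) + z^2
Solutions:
 v(z) = C1 + C2*exp(-sqrt(3)*z*sqrt(-k)/3) + C3*exp(sqrt(3)*z*sqrt(-k)/3) + z^3/(3*k) - 2*z/k - 6*z/k^2


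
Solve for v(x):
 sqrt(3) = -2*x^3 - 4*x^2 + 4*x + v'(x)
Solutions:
 v(x) = C1 + x^4/2 + 4*x^3/3 - 2*x^2 + sqrt(3)*x


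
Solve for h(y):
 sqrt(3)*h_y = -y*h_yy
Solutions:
 h(y) = C1 + C2*y^(1 - sqrt(3))


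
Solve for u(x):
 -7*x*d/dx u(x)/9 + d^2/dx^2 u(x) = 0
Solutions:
 u(x) = C1 + C2*erfi(sqrt(14)*x/6)


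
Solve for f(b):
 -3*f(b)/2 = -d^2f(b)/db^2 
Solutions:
 f(b) = C1*exp(-sqrt(6)*b/2) + C2*exp(sqrt(6)*b/2)


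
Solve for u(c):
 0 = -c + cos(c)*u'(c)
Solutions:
 u(c) = C1 + Integral(c/cos(c), c)


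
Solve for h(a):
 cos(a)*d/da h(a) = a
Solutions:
 h(a) = C1 + Integral(a/cos(a), a)


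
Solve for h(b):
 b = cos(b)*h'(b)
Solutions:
 h(b) = C1 + Integral(b/cos(b), b)


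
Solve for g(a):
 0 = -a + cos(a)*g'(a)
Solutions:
 g(a) = C1 + Integral(a/cos(a), a)


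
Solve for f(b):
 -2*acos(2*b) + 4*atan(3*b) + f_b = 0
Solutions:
 f(b) = C1 + 2*b*acos(2*b) - 4*b*atan(3*b) - sqrt(1 - 4*b^2) + 2*log(9*b^2 + 1)/3


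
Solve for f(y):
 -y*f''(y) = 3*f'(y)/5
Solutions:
 f(y) = C1 + C2*y^(2/5)


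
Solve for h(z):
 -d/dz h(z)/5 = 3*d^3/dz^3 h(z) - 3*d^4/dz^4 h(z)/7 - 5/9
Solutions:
 h(z) = C1 + C2*exp(z*(-10^(2/3)*7^(1/3)*(3*sqrt(989) + 499)^(1/3) - 70*10^(1/3)*7^(2/3)/(3*sqrt(989) + 499)^(1/3) + 140)/60)*sin(sqrt(3)*70^(1/3)*z*(-10^(1/3)*(3*sqrt(989) + 499)^(1/3) + 70*7^(1/3)/(3*sqrt(989) + 499)^(1/3))/60) + C3*exp(z*(-10^(2/3)*7^(1/3)*(3*sqrt(989) + 499)^(1/3) - 70*10^(1/3)*7^(2/3)/(3*sqrt(989) + 499)^(1/3) + 140)/60)*cos(sqrt(3)*70^(1/3)*z*(-10^(1/3)*(3*sqrt(989) + 499)^(1/3) + 70*7^(1/3)/(3*sqrt(989) + 499)^(1/3))/60) + C4*exp(z*(70*10^(1/3)*7^(2/3)/(3*sqrt(989) + 499)^(1/3) + 70 + 10^(2/3)*7^(1/3)*(3*sqrt(989) + 499)^(1/3))/30) + 25*z/9


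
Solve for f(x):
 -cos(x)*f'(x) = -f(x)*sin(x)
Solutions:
 f(x) = C1/cos(x)


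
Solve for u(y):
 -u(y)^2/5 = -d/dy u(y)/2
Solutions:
 u(y) = -5/(C1 + 2*y)


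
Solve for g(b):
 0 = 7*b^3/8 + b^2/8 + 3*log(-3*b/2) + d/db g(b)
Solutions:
 g(b) = C1 - 7*b^4/32 - b^3/24 - 3*b*log(-b) + 3*b*(-log(3) + log(2) + 1)


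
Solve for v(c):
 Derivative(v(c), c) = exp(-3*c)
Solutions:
 v(c) = C1 - exp(-3*c)/3


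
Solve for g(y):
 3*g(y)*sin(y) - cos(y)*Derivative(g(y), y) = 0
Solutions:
 g(y) = C1/cos(y)^3


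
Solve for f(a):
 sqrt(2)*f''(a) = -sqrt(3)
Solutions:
 f(a) = C1 + C2*a - sqrt(6)*a^2/4


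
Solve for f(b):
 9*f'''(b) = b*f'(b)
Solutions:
 f(b) = C1 + Integral(C2*airyai(3^(1/3)*b/3) + C3*airybi(3^(1/3)*b/3), b)


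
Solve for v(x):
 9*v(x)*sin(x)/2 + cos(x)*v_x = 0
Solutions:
 v(x) = C1*cos(x)^(9/2)


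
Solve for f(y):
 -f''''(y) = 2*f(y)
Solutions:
 f(y) = (C1*sin(2^(3/4)*y/2) + C2*cos(2^(3/4)*y/2))*exp(-2^(3/4)*y/2) + (C3*sin(2^(3/4)*y/2) + C4*cos(2^(3/4)*y/2))*exp(2^(3/4)*y/2)


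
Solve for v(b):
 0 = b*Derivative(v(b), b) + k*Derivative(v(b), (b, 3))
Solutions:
 v(b) = C1 + Integral(C2*airyai(b*(-1/k)^(1/3)) + C3*airybi(b*(-1/k)^(1/3)), b)


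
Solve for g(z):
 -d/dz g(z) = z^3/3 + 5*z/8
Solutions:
 g(z) = C1 - z^4/12 - 5*z^2/16


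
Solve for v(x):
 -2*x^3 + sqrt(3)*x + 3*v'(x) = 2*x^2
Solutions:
 v(x) = C1 + x^4/6 + 2*x^3/9 - sqrt(3)*x^2/6


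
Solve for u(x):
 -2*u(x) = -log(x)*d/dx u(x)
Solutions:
 u(x) = C1*exp(2*li(x))


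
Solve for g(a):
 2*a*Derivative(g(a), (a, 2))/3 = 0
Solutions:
 g(a) = C1 + C2*a


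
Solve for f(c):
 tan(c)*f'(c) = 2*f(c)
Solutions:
 f(c) = C1*sin(c)^2


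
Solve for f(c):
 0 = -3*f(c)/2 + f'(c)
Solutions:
 f(c) = C1*exp(3*c/2)


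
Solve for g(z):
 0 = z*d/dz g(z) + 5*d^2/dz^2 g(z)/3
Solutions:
 g(z) = C1 + C2*erf(sqrt(30)*z/10)


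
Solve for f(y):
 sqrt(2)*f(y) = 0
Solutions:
 f(y) = 0


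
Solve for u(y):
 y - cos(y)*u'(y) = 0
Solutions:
 u(y) = C1 + Integral(y/cos(y), y)


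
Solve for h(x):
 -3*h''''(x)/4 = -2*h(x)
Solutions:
 h(x) = C1*exp(-6^(3/4)*x/3) + C2*exp(6^(3/4)*x/3) + C3*sin(6^(3/4)*x/3) + C4*cos(6^(3/4)*x/3)


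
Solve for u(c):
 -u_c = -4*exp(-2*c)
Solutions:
 u(c) = C1 - 2*exp(-2*c)


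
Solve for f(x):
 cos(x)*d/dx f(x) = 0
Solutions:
 f(x) = C1


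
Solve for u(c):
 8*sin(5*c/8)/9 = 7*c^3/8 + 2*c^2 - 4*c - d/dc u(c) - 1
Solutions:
 u(c) = C1 + 7*c^4/32 + 2*c^3/3 - 2*c^2 - c + 64*cos(5*c/8)/45


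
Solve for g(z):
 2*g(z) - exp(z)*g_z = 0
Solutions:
 g(z) = C1*exp(-2*exp(-z))


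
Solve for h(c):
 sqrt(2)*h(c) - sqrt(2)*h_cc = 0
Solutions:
 h(c) = C1*exp(-c) + C2*exp(c)


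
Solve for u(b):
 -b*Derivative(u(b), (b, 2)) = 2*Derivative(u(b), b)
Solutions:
 u(b) = C1 + C2/b


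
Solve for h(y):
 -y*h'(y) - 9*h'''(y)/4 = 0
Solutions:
 h(y) = C1 + Integral(C2*airyai(-2^(2/3)*3^(1/3)*y/3) + C3*airybi(-2^(2/3)*3^(1/3)*y/3), y)


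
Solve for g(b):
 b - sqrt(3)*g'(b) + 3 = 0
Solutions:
 g(b) = C1 + sqrt(3)*b^2/6 + sqrt(3)*b


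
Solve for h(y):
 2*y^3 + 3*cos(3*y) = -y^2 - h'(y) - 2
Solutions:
 h(y) = C1 - y^4/2 - y^3/3 - 2*y - sin(3*y)


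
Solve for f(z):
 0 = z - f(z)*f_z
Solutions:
 f(z) = -sqrt(C1 + z^2)
 f(z) = sqrt(C1 + z^2)


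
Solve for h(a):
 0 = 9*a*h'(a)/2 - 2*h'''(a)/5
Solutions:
 h(a) = C1 + Integral(C2*airyai(90^(1/3)*a/2) + C3*airybi(90^(1/3)*a/2), a)


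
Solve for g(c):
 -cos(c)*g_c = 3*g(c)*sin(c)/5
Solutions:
 g(c) = C1*cos(c)^(3/5)


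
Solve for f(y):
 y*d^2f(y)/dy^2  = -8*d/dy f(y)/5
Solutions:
 f(y) = C1 + C2/y^(3/5)


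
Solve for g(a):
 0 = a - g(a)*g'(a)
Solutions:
 g(a) = -sqrt(C1 + a^2)
 g(a) = sqrt(C1 + a^2)


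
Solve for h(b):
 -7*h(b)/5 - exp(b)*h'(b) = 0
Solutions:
 h(b) = C1*exp(7*exp(-b)/5)


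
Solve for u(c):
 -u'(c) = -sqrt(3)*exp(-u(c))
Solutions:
 u(c) = log(C1 + sqrt(3)*c)


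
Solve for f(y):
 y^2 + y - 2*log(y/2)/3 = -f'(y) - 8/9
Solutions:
 f(y) = C1 - y^3/3 - y^2/2 + 2*y*log(y)/3 - 14*y/9 - 2*y*log(2)/3


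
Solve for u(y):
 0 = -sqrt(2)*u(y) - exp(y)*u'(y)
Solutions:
 u(y) = C1*exp(sqrt(2)*exp(-y))


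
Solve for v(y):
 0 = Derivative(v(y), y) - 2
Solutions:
 v(y) = C1 + 2*y


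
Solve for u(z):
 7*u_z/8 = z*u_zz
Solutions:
 u(z) = C1 + C2*z^(15/8)


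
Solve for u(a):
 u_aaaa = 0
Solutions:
 u(a) = C1 + C2*a + C3*a^2 + C4*a^3


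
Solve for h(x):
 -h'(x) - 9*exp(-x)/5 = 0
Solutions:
 h(x) = C1 + 9*exp(-x)/5


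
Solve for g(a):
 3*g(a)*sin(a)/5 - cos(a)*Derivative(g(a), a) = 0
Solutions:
 g(a) = C1/cos(a)^(3/5)


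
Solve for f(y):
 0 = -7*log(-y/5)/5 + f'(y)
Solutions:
 f(y) = C1 + 7*y*log(-y)/5 + 7*y*(-log(5) - 1)/5


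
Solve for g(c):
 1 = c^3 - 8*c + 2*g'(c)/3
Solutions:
 g(c) = C1 - 3*c^4/8 + 6*c^2 + 3*c/2


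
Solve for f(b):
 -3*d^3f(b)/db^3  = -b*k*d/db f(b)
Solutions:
 f(b) = C1 + Integral(C2*airyai(3^(2/3)*b*k^(1/3)/3) + C3*airybi(3^(2/3)*b*k^(1/3)/3), b)


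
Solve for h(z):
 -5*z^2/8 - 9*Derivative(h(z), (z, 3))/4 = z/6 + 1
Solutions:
 h(z) = C1 + C2*z + C3*z^2 - z^5/216 - z^4/324 - 2*z^3/27


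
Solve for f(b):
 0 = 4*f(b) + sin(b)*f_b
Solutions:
 f(b) = C1*(cos(b)^2 + 2*cos(b) + 1)/(cos(b)^2 - 2*cos(b) + 1)


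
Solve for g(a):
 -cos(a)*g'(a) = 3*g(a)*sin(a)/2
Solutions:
 g(a) = C1*cos(a)^(3/2)


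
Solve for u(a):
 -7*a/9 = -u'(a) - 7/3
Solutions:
 u(a) = C1 + 7*a^2/18 - 7*a/3


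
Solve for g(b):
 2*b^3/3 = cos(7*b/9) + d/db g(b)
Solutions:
 g(b) = C1 + b^4/6 - 9*sin(7*b/9)/7


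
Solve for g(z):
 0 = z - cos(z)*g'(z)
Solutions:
 g(z) = C1 + Integral(z/cos(z), z)


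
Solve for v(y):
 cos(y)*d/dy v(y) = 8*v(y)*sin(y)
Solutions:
 v(y) = C1/cos(y)^8


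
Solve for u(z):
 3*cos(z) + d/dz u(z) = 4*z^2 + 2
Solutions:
 u(z) = C1 + 4*z^3/3 + 2*z - 3*sin(z)


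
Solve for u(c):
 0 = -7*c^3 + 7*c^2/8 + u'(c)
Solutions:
 u(c) = C1 + 7*c^4/4 - 7*c^3/24


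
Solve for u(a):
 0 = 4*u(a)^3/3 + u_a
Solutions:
 u(a) = -sqrt(6)*sqrt(-1/(C1 - 4*a))/2
 u(a) = sqrt(6)*sqrt(-1/(C1 - 4*a))/2


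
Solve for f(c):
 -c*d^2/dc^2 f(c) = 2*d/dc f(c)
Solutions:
 f(c) = C1 + C2/c


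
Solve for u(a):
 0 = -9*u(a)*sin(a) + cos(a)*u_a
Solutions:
 u(a) = C1/cos(a)^9


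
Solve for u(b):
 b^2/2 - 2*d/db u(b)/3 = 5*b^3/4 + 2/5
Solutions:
 u(b) = C1 - 15*b^4/32 + b^3/4 - 3*b/5


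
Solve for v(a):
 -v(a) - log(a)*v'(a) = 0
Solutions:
 v(a) = C1*exp(-li(a))


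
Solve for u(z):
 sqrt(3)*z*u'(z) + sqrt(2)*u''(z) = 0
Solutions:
 u(z) = C1 + C2*erf(6^(1/4)*z/2)


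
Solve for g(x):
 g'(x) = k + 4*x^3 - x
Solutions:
 g(x) = C1 + k*x + x^4 - x^2/2


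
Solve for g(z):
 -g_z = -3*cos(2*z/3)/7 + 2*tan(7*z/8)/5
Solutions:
 g(z) = C1 + 16*log(cos(7*z/8))/35 + 9*sin(2*z/3)/14


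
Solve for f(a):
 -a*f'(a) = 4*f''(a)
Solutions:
 f(a) = C1 + C2*erf(sqrt(2)*a/4)


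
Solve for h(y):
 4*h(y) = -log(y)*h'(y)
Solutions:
 h(y) = C1*exp(-4*li(y))


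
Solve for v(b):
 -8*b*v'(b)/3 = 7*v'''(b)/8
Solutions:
 v(b) = C1 + Integral(C2*airyai(-4*21^(2/3)*b/21) + C3*airybi(-4*21^(2/3)*b/21), b)


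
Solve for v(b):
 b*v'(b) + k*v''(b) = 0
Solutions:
 v(b) = C1 + C2*sqrt(k)*erf(sqrt(2)*b*sqrt(1/k)/2)


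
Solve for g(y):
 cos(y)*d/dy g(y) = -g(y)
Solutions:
 g(y) = C1*sqrt(sin(y) - 1)/sqrt(sin(y) + 1)


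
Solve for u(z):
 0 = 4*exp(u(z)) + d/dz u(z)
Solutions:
 u(z) = log(1/(C1 + 4*z))


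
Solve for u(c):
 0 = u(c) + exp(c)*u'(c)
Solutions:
 u(c) = C1*exp(exp(-c))


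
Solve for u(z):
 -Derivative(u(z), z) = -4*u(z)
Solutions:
 u(z) = C1*exp(4*z)


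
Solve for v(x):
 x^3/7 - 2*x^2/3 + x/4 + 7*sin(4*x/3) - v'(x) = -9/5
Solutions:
 v(x) = C1 + x^4/28 - 2*x^3/9 + x^2/8 + 9*x/5 - 21*cos(4*x/3)/4


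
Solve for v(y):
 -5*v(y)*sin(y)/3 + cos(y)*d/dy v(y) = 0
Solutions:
 v(y) = C1/cos(y)^(5/3)


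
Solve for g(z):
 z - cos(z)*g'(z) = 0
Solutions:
 g(z) = C1 + Integral(z/cos(z), z)


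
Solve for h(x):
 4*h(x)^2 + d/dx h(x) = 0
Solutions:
 h(x) = 1/(C1 + 4*x)


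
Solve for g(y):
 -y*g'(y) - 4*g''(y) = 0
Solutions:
 g(y) = C1 + C2*erf(sqrt(2)*y/4)


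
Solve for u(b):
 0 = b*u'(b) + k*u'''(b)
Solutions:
 u(b) = C1 + Integral(C2*airyai(b*(-1/k)^(1/3)) + C3*airybi(b*(-1/k)^(1/3)), b)


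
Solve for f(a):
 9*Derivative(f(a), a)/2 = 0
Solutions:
 f(a) = C1


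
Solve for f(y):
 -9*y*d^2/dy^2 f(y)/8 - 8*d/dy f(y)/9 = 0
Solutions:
 f(y) = C1 + C2*y^(17/81)


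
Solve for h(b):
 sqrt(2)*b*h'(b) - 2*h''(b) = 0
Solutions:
 h(b) = C1 + C2*erfi(2^(1/4)*b/2)


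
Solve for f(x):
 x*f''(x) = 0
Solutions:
 f(x) = C1 + C2*x


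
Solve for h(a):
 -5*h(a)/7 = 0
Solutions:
 h(a) = 0


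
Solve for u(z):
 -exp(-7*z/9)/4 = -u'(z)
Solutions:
 u(z) = C1 - 9*exp(-7*z/9)/28


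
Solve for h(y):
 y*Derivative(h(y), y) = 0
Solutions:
 h(y) = C1


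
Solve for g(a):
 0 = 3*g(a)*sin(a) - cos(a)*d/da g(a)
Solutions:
 g(a) = C1/cos(a)^3


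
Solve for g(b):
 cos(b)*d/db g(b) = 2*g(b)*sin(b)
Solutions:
 g(b) = C1/cos(b)^2


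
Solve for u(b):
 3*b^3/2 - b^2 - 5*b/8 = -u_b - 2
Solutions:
 u(b) = C1 - 3*b^4/8 + b^3/3 + 5*b^2/16 - 2*b


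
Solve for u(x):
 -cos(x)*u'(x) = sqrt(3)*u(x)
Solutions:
 u(x) = C1*(sin(x) - 1)^(sqrt(3)/2)/(sin(x) + 1)^(sqrt(3)/2)


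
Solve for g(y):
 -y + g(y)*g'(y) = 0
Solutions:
 g(y) = -sqrt(C1 + y^2)
 g(y) = sqrt(C1 + y^2)


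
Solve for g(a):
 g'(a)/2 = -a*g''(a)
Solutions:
 g(a) = C1 + C2*sqrt(a)


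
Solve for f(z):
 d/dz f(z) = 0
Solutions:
 f(z) = C1


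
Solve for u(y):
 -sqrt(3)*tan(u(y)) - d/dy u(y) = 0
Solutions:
 u(y) = pi - asin(C1*exp(-sqrt(3)*y))
 u(y) = asin(C1*exp(-sqrt(3)*y))


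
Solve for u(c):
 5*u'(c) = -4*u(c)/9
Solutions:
 u(c) = C1*exp(-4*c/45)


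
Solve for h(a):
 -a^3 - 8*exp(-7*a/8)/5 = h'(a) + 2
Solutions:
 h(a) = C1 - a^4/4 - 2*a + 64*exp(-7*a/8)/35


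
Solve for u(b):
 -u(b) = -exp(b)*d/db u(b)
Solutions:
 u(b) = C1*exp(-exp(-b))


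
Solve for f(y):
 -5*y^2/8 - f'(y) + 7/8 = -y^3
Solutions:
 f(y) = C1 + y^4/4 - 5*y^3/24 + 7*y/8


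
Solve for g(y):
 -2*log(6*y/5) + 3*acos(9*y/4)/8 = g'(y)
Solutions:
 g(y) = C1 - 2*y*log(y) + 3*y*acos(9*y/4)/8 - 2*y*log(6) + 2*y + 2*y*log(5) - sqrt(16 - 81*y^2)/24


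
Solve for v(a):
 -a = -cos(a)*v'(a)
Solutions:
 v(a) = C1 + Integral(a/cos(a), a)


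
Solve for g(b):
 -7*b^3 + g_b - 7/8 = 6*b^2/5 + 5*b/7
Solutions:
 g(b) = C1 + 7*b^4/4 + 2*b^3/5 + 5*b^2/14 + 7*b/8


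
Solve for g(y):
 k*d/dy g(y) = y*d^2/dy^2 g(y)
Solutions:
 g(y) = C1 + y^(re(k) + 1)*(C2*sin(log(y)*Abs(im(k))) + C3*cos(log(y)*im(k)))


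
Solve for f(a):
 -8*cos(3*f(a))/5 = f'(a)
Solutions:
 8*a/5 - log(sin(3*f(a)) - 1)/6 + log(sin(3*f(a)) + 1)/6 = C1


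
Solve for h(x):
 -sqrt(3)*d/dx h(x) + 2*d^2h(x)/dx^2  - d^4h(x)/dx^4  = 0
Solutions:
 h(x) = C1 + C4*exp(-sqrt(3)*x) + (C2*sin(x/2) + C3*cos(x/2))*exp(sqrt(3)*x/2)


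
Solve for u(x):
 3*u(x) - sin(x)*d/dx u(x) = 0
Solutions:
 u(x) = C1*(cos(x) - 1)^(3/2)/(cos(x) + 1)^(3/2)


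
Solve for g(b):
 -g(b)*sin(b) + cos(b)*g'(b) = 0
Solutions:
 g(b) = C1/cos(b)


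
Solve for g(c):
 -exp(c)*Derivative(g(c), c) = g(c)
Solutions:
 g(c) = C1*exp(exp(-c))


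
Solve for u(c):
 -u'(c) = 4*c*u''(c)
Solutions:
 u(c) = C1 + C2*c^(3/4)


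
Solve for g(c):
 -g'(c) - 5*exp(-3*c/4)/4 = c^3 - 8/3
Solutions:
 g(c) = C1 - c^4/4 + 8*c/3 + 5*exp(-3*c/4)/3


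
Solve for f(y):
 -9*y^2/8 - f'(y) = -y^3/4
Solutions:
 f(y) = C1 + y^4/16 - 3*y^3/8


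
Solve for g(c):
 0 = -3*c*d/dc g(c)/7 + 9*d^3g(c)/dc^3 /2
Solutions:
 g(c) = C1 + Integral(C2*airyai(2^(1/3)*21^(2/3)*c/21) + C3*airybi(2^(1/3)*21^(2/3)*c/21), c)


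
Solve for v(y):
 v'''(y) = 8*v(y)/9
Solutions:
 v(y) = C3*exp(2*3^(1/3)*y/3) + (C1*sin(3^(5/6)*y/3) + C2*cos(3^(5/6)*y/3))*exp(-3^(1/3)*y/3)


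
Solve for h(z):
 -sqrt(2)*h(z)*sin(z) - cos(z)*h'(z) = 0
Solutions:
 h(z) = C1*cos(z)^(sqrt(2))


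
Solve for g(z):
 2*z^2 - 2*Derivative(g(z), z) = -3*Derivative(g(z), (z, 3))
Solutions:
 g(z) = C1 + C2*exp(-sqrt(6)*z/3) + C3*exp(sqrt(6)*z/3) + z^3/3 + 3*z


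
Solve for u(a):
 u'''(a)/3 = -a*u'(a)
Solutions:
 u(a) = C1 + Integral(C2*airyai(-3^(1/3)*a) + C3*airybi(-3^(1/3)*a), a)


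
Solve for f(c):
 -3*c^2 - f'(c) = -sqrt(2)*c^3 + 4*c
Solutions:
 f(c) = C1 + sqrt(2)*c^4/4 - c^3 - 2*c^2


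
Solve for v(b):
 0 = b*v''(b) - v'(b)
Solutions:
 v(b) = C1 + C2*b^2


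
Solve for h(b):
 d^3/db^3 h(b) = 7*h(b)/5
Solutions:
 h(b) = C3*exp(5^(2/3)*7^(1/3)*b/5) + (C1*sin(sqrt(3)*5^(2/3)*7^(1/3)*b/10) + C2*cos(sqrt(3)*5^(2/3)*7^(1/3)*b/10))*exp(-5^(2/3)*7^(1/3)*b/10)


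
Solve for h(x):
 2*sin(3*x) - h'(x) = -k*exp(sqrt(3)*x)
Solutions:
 h(x) = C1 + sqrt(3)*k*exp(sqrt(3)*x)/3 - 2*cos(3*x)/3


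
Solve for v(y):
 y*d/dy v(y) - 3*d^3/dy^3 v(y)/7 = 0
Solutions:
 v(y) = C1 + Integral(C2*airyai(3^(2/3)*7^(1/3)*y/3) + C3*airybi(3^(2/3)*7^(1/3)*y/3), y)


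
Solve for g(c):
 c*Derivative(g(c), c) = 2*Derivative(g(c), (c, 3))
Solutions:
 g(c) = C1 + Integral(C2*airyai(2^(2/3)*c/2) + C3*airybi(2^(2/3)*c/2), c)


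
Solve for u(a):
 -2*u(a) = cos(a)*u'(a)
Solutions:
 u(a) = C1*(sin(a) - 1)/(sin(a) + 1)


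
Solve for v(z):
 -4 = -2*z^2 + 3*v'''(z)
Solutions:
 v(z) = C1 + C2*z + C3*z^2 + z^5/90 - 2*z^3/9


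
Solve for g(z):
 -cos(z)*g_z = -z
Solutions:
 g(z) = C1 + Integral(z/cos(z), z)


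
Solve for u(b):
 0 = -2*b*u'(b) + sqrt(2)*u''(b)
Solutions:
 u(b) = C1 + C2*erfi(2^(3/4)*b/2)


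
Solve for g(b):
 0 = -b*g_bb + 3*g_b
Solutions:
 g(b) = C1 + C2*b^4


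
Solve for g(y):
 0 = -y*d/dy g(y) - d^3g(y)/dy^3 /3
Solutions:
 g(y) = C1 + Integral(C2*airyai(-3^(1/3)*y) + C3*airybi(-3^(1/3)*y), y)


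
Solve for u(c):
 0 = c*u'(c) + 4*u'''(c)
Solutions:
 u(c) = C1 + Integral(C2*airyai(-2^(1/3)*c/2) + C3*airybi(-2^(1/3)*c/2), c)
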